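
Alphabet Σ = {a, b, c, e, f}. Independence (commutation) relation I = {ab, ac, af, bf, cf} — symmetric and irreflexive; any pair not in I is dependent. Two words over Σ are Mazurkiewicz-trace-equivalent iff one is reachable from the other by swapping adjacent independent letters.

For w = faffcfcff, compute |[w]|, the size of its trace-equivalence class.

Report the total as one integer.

drop 0:f onto floor
drop 1:a onto floor
drop 2:f onto {0:f}
drop 3:f onto {2:f}
drop 4:c onto floor
drop 5:f onto {3:f}
drop 6:c onto {4:c}
drop 7:f onto {5:f}
drop 8:f onto {7:f}
ground layer = {0:f, 1:a, 4:c}
drop-orders for the pieces not yet dropped (sum over which currently-grounded one goes next):
  1 to go: {1} 1  {6} 1  {8} 1
  2 to go: {1,6} 2  {1,8} 2  {4,6} 1  {6,8} 2  {7,8} 1
  3 to go: {1,4,6} 3  {1,6,8} 6  {1,7,8} 3  {4,6,8} 3  {5,7,8} 1  {6,7,8} 3
  4 to go: {1,4,6,8} 12  {1,5,7,8} 4  {1,6,7,8} 12  {3,5,7,8} 1  {4,6,7,8} 6  {5,6,7,8} 4
  5 to go: {1,3,5,7,8} 5  {1,4,6,7,8} 30  {1,5,6,7,8} 20  {2,3,5,7,8} 1  {3,5,6,7,8} 5  {4,5,6,7,8} 10
  6 to go: {0,2,3,5,7,8} 1  {1,2,3,5,7,8} 6  {1,3,5,6,7,8} 30  {1,4,5,6,7,8} 60  {2,3,5,6,7,8} 6  {3,4,5,6,7,8} 15
  7 to go: {0,1,2,3,5,7,8} 7  {0,2,3,5,6,7,8} 7  {1,2,3,5,6,7,8} 42  {1,3,4,5,6,7,8} 105  {2,3,4,5,6,7,8} 21
  if 0:f drops first: 168 orders
  if 1:a drops first: 28 orders
  if 4:c drops first: 56 orders
heap linearizations: 252

252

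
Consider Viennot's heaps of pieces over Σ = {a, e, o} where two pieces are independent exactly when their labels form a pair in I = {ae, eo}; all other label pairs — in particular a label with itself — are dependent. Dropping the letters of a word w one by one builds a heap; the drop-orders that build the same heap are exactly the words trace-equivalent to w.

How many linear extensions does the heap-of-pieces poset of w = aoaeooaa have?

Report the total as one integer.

piece 0:a — minimal
piece 1:o rests on {0:a}
piece 2:a rests on {1:o}
piece 3:e — minimal
piece 4:o rests on {2:a}
piece 5:o rests on {4:o}
piece 6:a rests on {5:o}
piece 7:a rests on {6:a}
minimal pieces: {0:a, 3:e}
ways to finish when only these pieces remain (= sum over removing one remaining piece with nothing left below it):
  1 left: {3}→1  {7}→1
  2 left: {3,7}→2  {6,7}→1
  3 left: {3,6,7}→3  {5,6,7}→1
  4 left: {3,5,6,7}→4  {4,5,6,7}→1
  5 left: {2,4,5,6,7}→1  {3,4,5,6,7}→5
  6 left: {1,2,4,5,6,7}→1  {2,3,4,5,6,7}→6
  placing 0:a first → 7 extensions
  placing 3:e first → 1 extensions
total linear extensions = 8

8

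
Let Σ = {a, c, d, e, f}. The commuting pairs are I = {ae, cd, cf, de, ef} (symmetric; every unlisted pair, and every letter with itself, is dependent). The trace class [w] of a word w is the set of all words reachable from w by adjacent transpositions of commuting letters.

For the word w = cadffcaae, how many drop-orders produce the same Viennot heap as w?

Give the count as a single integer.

18

drop 0:c onto floor
drop 1:a onto {0:c}
drop 2:d onto {1:a}
drop 3:f onto {2:d}
drop 4:f onto {3:f}
drop 5:c onto {1:a}
drop 6:a onto {4:f, 5:c}
drop 7:a onto {6:a}
drop 8:e onto {5:c}
ground layer = {0:c}
drop-orders for the pieces not yet dropped (sum over which currently-grounded one goes next):
  1 to go: {7} 1  {8} 1
  2 to go: {6,7} 1  {7,8} 2
  3 to go: {4,6,7} 1  {6,7,8} 3
  4 to go: {3,4,6,7} 1  {4,6,7,8} 4  {5,6,7,8} 3
  5 to go: {2,3,4,6,7} 1  {3,4,6,7,8} 5  {4,5,6,7,8} 7
  6 to go: {2,3,4,6,7,8} 6  {3,4,5,6,7,8} 12
  7 to go: {2,3,4,5,6,7,8} 18
  if 0:c drops first: 18 orders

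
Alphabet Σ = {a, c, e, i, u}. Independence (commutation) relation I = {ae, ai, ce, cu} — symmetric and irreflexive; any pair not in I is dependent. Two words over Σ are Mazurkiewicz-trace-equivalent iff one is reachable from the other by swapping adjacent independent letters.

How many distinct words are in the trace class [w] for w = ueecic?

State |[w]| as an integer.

4

piece 0:u — minimal
piece 1:e rests on {0:u}
piece 2:e rests on {1:e}
piece 3:c — minimal
piece 4:i rests on {2:e, 3:c}
piece 5:c rests on {4:i}
minimal pieces: {0:u, 3:c}
ways to finish when only these pieces remain (= sum over removing one remaining piece with nothing left below it):
  1 left: {5}→1
  2 left: {4,5}→1
  3 left: {2,4,5}→1  {3,4,5}→1
  4 left: {1,2,4,5}→1  {2,3,4,5}→2
  placing 0:u first → 3 extensions
  placing 3:c first → 1 extensions
total linear extensions = 4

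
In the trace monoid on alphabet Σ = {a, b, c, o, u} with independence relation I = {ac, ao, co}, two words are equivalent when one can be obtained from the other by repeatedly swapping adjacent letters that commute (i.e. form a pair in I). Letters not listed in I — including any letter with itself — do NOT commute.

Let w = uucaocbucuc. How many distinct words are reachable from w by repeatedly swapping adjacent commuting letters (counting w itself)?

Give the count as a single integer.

#0=u has no predecessor
#1=u depends on [0:u]
#2=c depends on [1:u]
#3=a depends on [1:u]
#4=o depends on [1:u]
#5=c depends on [2:c]
#6=b depends on [3:a, 4:o, 5:c]
#7=u depends on [6:b]
#8=c depends on [7:u]
#9=u depends on [8:c]
#10=c depends on [9:u]
sources: [0:u]
N(rest) = Σ N(rest − s) over sources s of rest; N(one piece) = 1:
  size 1 → [10]=1
  size 2 → [9,10]=1
  size 3 → [8,9,10]=1
  size 4 → [7,8,9,10]=1
  size 5 → [6,7,8,9,10]=1
  size 6 → [3,6,7,8,9,10]=1  [4,6,7,8,9,10]=1  [5,6,7,8,9,10]=1
  size 7 → [2,5,6,7,8,9,10]=1  [3,4,6,7,8,9,10]=2  [3,5,6,7,8,9,10]=2  [4,5,6,7,8,9,10]=2
  size 8 → [2,3,5,6,7,8,9,10]=3  [2,4,5,6,7,8,9,10]=3  [3,4,5,6,7,8,9,10]=6
  size 9 → [2,3,4,5,6,7,8,9,10]=12
  first=0(u) contributes 12

12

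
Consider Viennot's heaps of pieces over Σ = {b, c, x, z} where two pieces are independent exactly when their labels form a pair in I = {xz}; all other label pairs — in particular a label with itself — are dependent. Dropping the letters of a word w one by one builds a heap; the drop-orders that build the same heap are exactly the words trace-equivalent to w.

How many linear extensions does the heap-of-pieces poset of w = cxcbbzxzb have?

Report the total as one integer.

3

0(c) covers ∅
1(x) covers 0:c
2(c) covers 1:x
3(b) covers 2:c
4(b) covers 3:b
5(z) covers 4:b
6(x) covers 4:b
7(z) covers 5:z
8(b) covers 6:x, 7:z
floor of heap: 0:c
completions by unplaced set U, small U first (add the entries for U minus each lowest piece of U):
  |U|=1: {8}:1
  |U|=2: {6,8}:1  {7,8}:1
  |U|=3: {5,7,8}:1  {6,7,8}:2
  |U|=4: {5,6,7,8}:3
  |U|=5: {4,5,6,7,8}:3
  |U|=6: {3,4,5,6,7,8}:3
  |U|=7: {2,3,4,5,6,7,8}:3
  start at 0(c): 3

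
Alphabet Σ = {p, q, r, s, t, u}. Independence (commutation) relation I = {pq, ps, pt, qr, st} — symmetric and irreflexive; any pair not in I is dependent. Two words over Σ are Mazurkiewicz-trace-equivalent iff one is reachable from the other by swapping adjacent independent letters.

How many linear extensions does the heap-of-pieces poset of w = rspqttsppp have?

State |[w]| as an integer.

378

0(r) covers ∅
1(s) covers 0:r
2(p) covers 0:r
3(q) covers 1:s
4(t) covers 3:q
5(t) covers 4:t
6(s) covers 3:q
7(p) covers 2:p
8(p) covers 7:p
9(p) covers 8:p
floor of heap: 0:r
completions by unplaced set U, small U first (add the entries for U minus each lowest piece of U):
  |U|=1: {5}:1  {6}:1  {9}:1
  |U|=2: {4,5}:1  {5,6}:2  {5,9}:2  {6,9}:2  {8,9}:1
  |U|=3: {4,5,6}:3  {4,5,9}:3  {5,6,9}:6  {5,8,9}:3  {6,8,9}:3  {7,8,9}:1
  |U|=4: {2,7,8,9}:1  {3,4,5,6}:3  {4,5,6,9}:12  {4,5,8,9}:6  {5,6,8,9}:12  {5,7,8,9}:4  {6,7,8,9}:4
  |U|=5: {1,3,4,5,6}:3  {2,5,7,8,9}:5  {2,6,7,8,9}:5  {3,4,5,6,9}:15  {4,5,6,8,9}:30  {4,5,7,8,9}:10  {5,6,7,8,9}:20
  |U|=6: {1,3,4,5,6,9}:18  {2,4,5,7,8,9}:15  {2,5,6,7,8,9}:30  {3,4,5,6,8,9}:45  {4,5,6,7,8,9}:60
  |U|=7: {1,3,4,5,6,8,9}:63  {2,4,5,6,7,8,9}:105  {3,4,5,6,7,8,9}:105
  |U|=8: {1,3,4,5,6,7,8,9}:168  {2,3,4,5,6,7,8,9}:210
  start at 0(r): 378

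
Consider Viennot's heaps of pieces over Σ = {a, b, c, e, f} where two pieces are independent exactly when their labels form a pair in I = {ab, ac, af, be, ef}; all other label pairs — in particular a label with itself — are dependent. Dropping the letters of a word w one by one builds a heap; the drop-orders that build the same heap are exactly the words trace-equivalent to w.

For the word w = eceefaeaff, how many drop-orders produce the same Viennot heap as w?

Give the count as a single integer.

#0=e has no predecessor
#1=c depends on [0:e]
#2=e depends on [1:c]
#3=e depends on [2:e]
#4=f depends on [1:c]
#5=a depends on [3:e]
#6=e depends on [5:a]
#7=a depends on [6:e]
#8=f depends on [4:f]
#9=f depends on [8:f]
sources: [0:e]
N(rest) = Σ N(rest − s) over sources s of rest; N(one piece) = 1:
  size 1 → [7]=1  [9]=1
  size 2 → [6,7]=1  [7,9]=2  [8,9]=1
  size 3 → [4,8,9]=1  [5,6,7]=1  [6,7,9]=3  [7,8,9]=3
  size 4 → [3,5,6,7]=1  [4,7,8,9]=4  [5,6,7,9]=4  [6,7,8,9]=6
  size 5 → [2,3,5,6,7]=1  [3,5,6,7,9]=5  [4,6,7,8,9]=10  [5,6,7,8,9]=10
  size 6 → [2,3,5,6,7,9]=6  [3,5,6,7,8,9]=15  [4,5,6,7,8,9]=20
  size 7 → [2,3,5,6,7,8,9]=21  [3,4,5,6,7,8,9]=35
  size 8 → [2,3,4,5,6,7,8,9]=56
  first=0(e) contributes 56

56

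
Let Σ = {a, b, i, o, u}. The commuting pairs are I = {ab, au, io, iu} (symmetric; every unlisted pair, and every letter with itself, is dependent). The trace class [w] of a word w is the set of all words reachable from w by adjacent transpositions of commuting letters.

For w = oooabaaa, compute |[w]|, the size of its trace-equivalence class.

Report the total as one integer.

piece 0:o — minimal
piece 1:o rests on {0:o}
piece 2:o rests on {1:o}
piece 3:a rests on {2:o}
piece 4:b rests on {2:o}
piece 5:a rests on {3:a}
piece 6:a rests on {5:a}
piece 7:a rests on {6:a}
minimal pieces: {0:o}
ways to finish when only these pieces remain (= sum over removing one remaining piece with nothing left below it):
  1 left: {4}→1  {7}→1
  2 left: {4,7}→2  {6,7}→1
  3 left: {4,6,7}→3  {5,6,7}→1
  4 left: {3,5,6,7}→1  {4,5,6,7}→4
  5 left: {3,4,5,6,7}→5
  6 left: {2,3,4,5,6,7}→5
  placing 0:o first → 5 extensions

5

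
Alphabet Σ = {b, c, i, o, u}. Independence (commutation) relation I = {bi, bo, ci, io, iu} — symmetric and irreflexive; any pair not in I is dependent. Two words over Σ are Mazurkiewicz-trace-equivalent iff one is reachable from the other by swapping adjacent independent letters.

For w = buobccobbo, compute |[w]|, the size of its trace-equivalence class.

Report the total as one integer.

0(b) covers ∅
1(u) covers 0:b
2(o) covers 1:u
3(b) covers 1:u
4(c) covers 2:o, 3:b
5(c) covers 4:c
6(o) covers 5:c
7(b) covers 5:c
8(b) covers 7:b
9(o) covers 6:o
floor of heap: 0:b
completions by unplaced set U, small U first (add the entries for U minus each lowest piece of U):
  |U|=1: {8}:1  {9}:1
  |U|=2: {6,9}:1  {7,8}:1  {8,9}:2
  |U|=3: {6,8,9}:3  {7,8,9}:3
  |U|=4: {6,7,8,9}:6
  |U|=5: {5,6,7,8,9}:6
  |U|=6: {4,5,6,7,8,9}:6
  |U|=7: {2,4,5,6,7,8,9}:6  {3,4,5,6,7,8,9}:6
  |U|=8: {2,3,4,5,6,7,8,9}:12
  start at 0(b): 12

12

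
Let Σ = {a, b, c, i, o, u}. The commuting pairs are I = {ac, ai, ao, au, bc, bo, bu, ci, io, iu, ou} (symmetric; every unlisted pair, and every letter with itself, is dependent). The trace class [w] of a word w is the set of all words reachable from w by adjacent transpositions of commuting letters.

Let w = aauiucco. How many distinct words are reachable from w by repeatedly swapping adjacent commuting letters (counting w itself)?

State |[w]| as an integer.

#0=a has no predecessor
#1=a depends on [0:a]
#2=u has no predecessor
#3=i has no predecessor
#4=u depends on [2:u]
#5=c depends on [4:u]
#6=c depends on [5:c]
#7=o depends on [6:c]
sources: [0:a, 2:u, 3:i]
N(rest) = Σ N(rest − s) over sources s of rest; N(one piece) = 1:
  size 1 → [1]=1  [3]=1  [7]=1
  size 2 → [0,1]=1  [1,3]=2  [1,7]=2  [3,7]=2  [6,7]=1
  size 3 → [0,1,3]=3  [0,1,7]=3  [1,3,7]=6  [1,6,7]=3  [3,6,7]=3  [5,6,7]=1
  size 4 → [0,1,3,7]=12  [0,1,6,7]=6  [1,3,6,7]=12  [1,5,6,7]=4  [3,5,6,7]=4  [4,5,6,7]=1
  size 5 → [0,1,3,6,7]=30  [0,1,5,6,7]=10  [1,3,5,6,7]=20  [1,4,5,6,7]=5  [2,4,5,6,7]=1  [3,4,5,6,7]=5
  size 6 → [0,1,3,5,6,7]=60  [0,1,4,5,6,7]=15  [1,2,4,5,6,7]=6  [1,3,4,5,6,7]=30  [2,3,4,5,6,7]=6
  first=0(a) contributes 42
  first=2(u) contributes 105
  first=3(i) contributes 21
|[w]| = 168

168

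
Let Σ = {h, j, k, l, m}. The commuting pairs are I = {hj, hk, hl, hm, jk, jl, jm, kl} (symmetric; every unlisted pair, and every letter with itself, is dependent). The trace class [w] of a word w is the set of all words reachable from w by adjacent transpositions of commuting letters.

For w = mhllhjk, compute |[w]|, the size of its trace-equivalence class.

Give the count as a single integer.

315

piece 0:m — minimal
piece 1:h — minimal
piece 2:l rests on {0:m}
piece 3:l rests on {2:l}
piece 4:h rests on {1:h}
piece 5:j — minimal
piece 6:k rests on {0:m}
minimal pieces: {0:m, 1:h, 5:j}
ways to finish when only these pieces remain (= sum over removing one remaining piece with nothing left below it):
  1 left: {3}→1  {4}→1  {5}→1  {6}→1
  2 left: {1,4}→1  {2,3}→1  {3,4}→2  {3,5}→2  {3,6}→2  {4,5}→2  {4,6}→2  {5,6}→2
  3 left: {1,3,4}→3  {1,4,5}→3  {1,4,6}→3  {2,3,4}→3  {2,3,5}→3  {2,3,6}→3  {3,4,5}→6  {3,4,6}→6  {3,5,6}→6  {4,5,6}→6
  4 left: {0,2,3,6}→3  {1,2,3,4}→6  {1,3,4,5}→12  {1,3,4,6}→12  {1,4,5,6}→12  {2,3,4,5}→12  {2,3,4,6}→12  {2,3,5,6}→12  {3,4,5,6}→24
  5 left: {0,2,3,4,6}→15  {0,2,3,5,6}→15  {1,2,3,4,5}→30  {1,2,3,4,6}→30  {1,3,4,5,6}→60  {2,3,4,5,6}→60
  placing 0:m first → 180 extensions
  placing 1:h first → 90 extensions
  placing 5:j first → 45 extensions
total linear extensions = 315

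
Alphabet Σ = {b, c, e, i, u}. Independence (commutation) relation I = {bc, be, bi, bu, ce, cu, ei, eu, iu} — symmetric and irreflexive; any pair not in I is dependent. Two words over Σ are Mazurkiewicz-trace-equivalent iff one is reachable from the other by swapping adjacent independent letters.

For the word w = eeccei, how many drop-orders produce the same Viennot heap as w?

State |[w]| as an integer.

20

drop 0:e onto floor
drop 1:e onto {0:e}
drop 2:c onto floor
drop 3:c onto {2:c}
drop 4:e onto {1:e}
drop 5:i onto {3:c}
ground layer = {0:e, 2:c}
drop-orders for the pieces not yet dropped (sum over which currently-grounded one goes next):
  1 to go: {4} 1  {5} 1
  2 to go: {1,4} 1  {3,5} 1  {4,5} 2
  3 to go: {0,1,4} 1  {1,4,5} 3  {2,3,5} 1  {3,4,5} 3
  4 to go: {0,1,4,5} 4  {1,3,4,5} 6  {2,3,4,5} 4
  if 0:e drops first: 10 orders
  if 2:c drops first: 10 orders
heap linearizations: 20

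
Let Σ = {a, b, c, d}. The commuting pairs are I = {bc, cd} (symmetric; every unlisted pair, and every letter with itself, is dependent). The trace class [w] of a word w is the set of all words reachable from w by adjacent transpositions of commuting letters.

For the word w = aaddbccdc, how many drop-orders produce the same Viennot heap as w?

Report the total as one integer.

35

drop 0:a onto floor
drop 1:a onto {0:a}
drop 2:d onto {1:a}
drop 3:d onto {2:d}
drop 4:b onto {3:d}
drop 5:c onto {1:a}
drop 6:c onto {5:c}
drop 7:d onto {4:b}
drop 8:c onto {6:c}
ground layer = {0:a}
drop-orders for the pieces not yet dropped (sum over which currently-grounded one goes next):
  1 to go: {7} 1  {8} 1
  2 to go: {4,7} 1  {6,8} 1  {7,8} 2
  3 to go: {3,4,7} 1  {4,7,8} 3  {5,6,8} 1  {6,7,8} 3
  4 to go: {2,3,4,7} 1  {3,4,7,8} 4  {4,6,7,8} 6  {5,6,7,8} 4
  5 to go: {2,3,4,7,8} 5  {3,4,6,7,8} 10  {4,5,6,7,8} 10
  6 to go: {2,3,4,6,7,8} 15  {3,4,5,6,7,8} 20
  7 to go: {2,3,4,5,6,7,8} 35
  if 0:a drops first: 35 orders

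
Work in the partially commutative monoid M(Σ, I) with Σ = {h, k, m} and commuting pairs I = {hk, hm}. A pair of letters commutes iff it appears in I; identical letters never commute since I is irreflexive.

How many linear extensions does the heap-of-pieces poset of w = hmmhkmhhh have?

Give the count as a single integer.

drop 0:h onto floor
drop 1:m onto floor
drop 2:m onto {1:m}
drop 3:h onto {0:h}
drop 4:k onto {2:m}
drop 5:m onto {4:k}
drop 6:h onto {3:h}
drop 7:h onto {6:h}
drop 8:h onto {7:h}
ground layer = {0:h, 1:m}
drop-orders for the pieces not yet dropped (sum over which currently-grounded one goes next):
  1 to go: {5} 1  {8} 1
  2 to go: {4,5} 1  {5,8} 2  {7,8} 1
  3 to go: {2,4,5} 1  {4,5,8} 3  {5,7,8} 3  {6,7,8} 1
  4 to go: {1,2,4,5} 1  {2,4,5,8} 4  {3,6,7,8} 1  {4,5,7,8} 6  {5,6,7,8} 4
  5 to go: {0,3,6,7,8} 1  {1,2,4,5,8} 5  {2,4,5,7,8} 10  {3,5,6,7,8} 5  {4,5,6,7,8} 10
  6 to go: {0,3,5,6,7,8} 6  {1,2,4,5,7,8} 15  {2,4,5,6,7,8} 20  {3,4,5,6,7,8} 15
  7 to go: {0,3,4,5,6,7,8} 21  {1,2,4,5,6,7,8} 35  {2,3,4,5,6,7,8} 35
  if 0:h drops first: 70 orders
  if 1:m drops first: 56 orders
heap linearizations: 126

126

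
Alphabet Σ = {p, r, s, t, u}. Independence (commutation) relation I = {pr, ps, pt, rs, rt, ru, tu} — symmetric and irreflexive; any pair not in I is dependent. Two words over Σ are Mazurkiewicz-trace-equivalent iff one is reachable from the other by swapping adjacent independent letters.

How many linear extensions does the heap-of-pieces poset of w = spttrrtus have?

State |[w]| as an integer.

piece 0:s — minimal
piece 1:p — minimal
piece 2:t rests on {0:s}
piece 3:t rests on {2:t}
piece 4:r — minimal
piece 5:r rests on {4:r}
piece 6:t rests on {3:t}
piece 7:u rests on {0:s, 1:p}
piece 8:s rests on {6:t, 7:u}
minimal pieces: {0:s, 1:p, 4:r}
ways to finish when only these pieces remain (= sum over removing one remaining piece with nothing left below it):
  1 left: {5}→1  {8}→1
  2 left: {4,5}→1  {5,8}→2  {6,8}→1  {7,8}→1
  3 left: {1,7,8}→1  {3,6,8}→1  {4,5,8}→3  {5,6,8}→3  {5,7,8}→3  {6,7,8}→2
  4 left: {1,5,7,8}→4  {1,6,7,8}→3  {2,3,6,8}→1  {3,5,6,8}→4  {3,6,7,8}→3  {4,5,6,8}→6  {4,5,7,8}→6  {5,6,7,8}→8
  5 left: {1,3,6,7,8}→6  {1,4,5,7,8}→10  {1,5,6,7,8}→15  {2,3,5,6,8}→5  {2,3,6,7,8}→4  {3,4,5,6,8}→10  {3,5,6,7,8}→15  {4,5,6,7,8}→20
  6 left: {0,2,3,6,7,8}→4  {1,2,3,6,7,8}→10  {1,3,5,6,7,8}→36  {1,4,5,6,7,8}→45  {2,3,4,5,6,8}→15  {2,3,5,6,7,8}→24  {3,4,5,6,7,8}→45
  7 left: {0,1,2,3,6,7,8}→14  {0,2,3,5,6,7,8}→28  {1,2,3,5,6,7,8}→70  {1,3,4,5,6,7,8}→126  {2,3,4,5,6,7,8}→84
  placing 0:s first → 280 extensions
  placing 1:p first → 112 extensions
  placing 4:r first → 112 extensions
total linear extensions = 504

504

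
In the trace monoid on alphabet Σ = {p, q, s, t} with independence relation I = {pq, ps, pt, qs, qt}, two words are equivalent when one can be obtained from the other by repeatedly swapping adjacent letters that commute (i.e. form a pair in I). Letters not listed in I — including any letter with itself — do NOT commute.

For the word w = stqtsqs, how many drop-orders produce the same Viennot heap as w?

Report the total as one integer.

21

drop 0:s onto floor
drop 1:t onto {0:s}
drop 2:q onto floor
drop 3:t onto {1:t}
drop 4:s onto {3:t}
drop 5:q onto {2:q}
drop 6:s onto {4:s}
ground layer = {0:s, 2:q}
drop-orders for the pieces not yet dropped (sum over which currently-grounded one goes next):
  1 to go: {5} 1  {6} 1
  2 to go: {2,5} 1  {4,6} 1  {5,6} 2
  3 to go: {2,5,6} 3  {3,4,6} 1  {4,5,6} 3
  4 to go: {1,3,4,6} 1  {2,4,5,6} 6  {3,4,5,6} 4
  5 to go: {0,1,3,4,6} 1  {1,3,4,5,6} 5  {2,3,4,5,6} 10
  if 0:s drops first: 15 orders
  if 2:q drops first: 6 orders
heap linearizations: 21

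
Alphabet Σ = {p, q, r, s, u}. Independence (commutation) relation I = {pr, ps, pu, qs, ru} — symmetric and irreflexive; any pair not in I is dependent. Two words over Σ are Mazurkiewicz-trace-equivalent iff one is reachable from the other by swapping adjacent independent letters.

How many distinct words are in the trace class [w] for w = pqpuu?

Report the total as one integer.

drop 0:p onto floor
drop 1:q onto {0:p}
drop 2:p onto {1:q}
drop 3:u onto {1:q}
drop 4:u onto {3:u}
ground layer = {0:p}
drop-orders for the pieces not yet dropped (sum over which currently-grounded one goes next):
  1 to go: {2} 1  {4} 1
  2 to go: {2,4} 2  {3,4} 1
  3 to go: {2,3,4} 3
  if 0:p drops first: 3 orders

3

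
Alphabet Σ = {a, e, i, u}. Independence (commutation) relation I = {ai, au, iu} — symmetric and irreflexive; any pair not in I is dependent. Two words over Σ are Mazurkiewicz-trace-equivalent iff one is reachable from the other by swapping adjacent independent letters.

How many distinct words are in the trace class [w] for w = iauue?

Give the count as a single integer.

12

0(i) covers ∅
1(a) covers ∅
2(u) covers ∅
3(u) covers 2:u
4(e) covers 0:i, 1:a, 3:u
floor of heap: 0:i, 1:a, 2:u
completions by unplaced set U, small U first (add the entries for U minus each lowest piece of U):
  |U|=1: {4}:1
  |U|=2: {0,4}:1  {1,4}:1  {3,4}:1
  |U|=3: {0,1,4}:2  {0,3,4}:2  {1,3,4}:2  {2,3,4}:1
  start at 0(i): 3
  start at 1(a): 3
  start at 2(u): 6
sum over floor = 12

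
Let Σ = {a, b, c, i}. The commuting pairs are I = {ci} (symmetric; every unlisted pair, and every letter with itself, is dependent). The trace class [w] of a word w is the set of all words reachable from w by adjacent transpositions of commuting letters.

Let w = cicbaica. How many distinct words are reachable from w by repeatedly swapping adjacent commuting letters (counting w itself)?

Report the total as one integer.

6

0(c) covers ∅
1(i) covers ∅
2(c) covers 0:c
3(b) covers 1:i, 2:c
4(a) covers 3:b
5(i) covers 4:a
6(c) covers 4:a
7(a) covers 5:i, 6:c
floor of heap: 0:c, 1:i
completions by unplaced set U, small U first (add the entries for U minus each lowest piece of U):
  |U|=1: {7}:1
  |U|=2: {5,7}:1  {6,7}:1
  |U|=3: {5,6,7}:2
  |U|=4: {4,5,6,7}:2
  |U|=5: {3,4,5,6,7}:2
  |U|=6: {1,3,4,5,6,7}:2  {2,3,4,5,6,7}:2
  start at 0(c): 4
  start at 1(i): 2
sum over floor = 6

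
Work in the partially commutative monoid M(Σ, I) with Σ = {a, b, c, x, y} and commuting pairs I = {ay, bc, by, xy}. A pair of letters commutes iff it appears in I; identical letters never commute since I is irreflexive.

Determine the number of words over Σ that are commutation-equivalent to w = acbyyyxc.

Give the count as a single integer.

#0=a has no predecessor
#1=c depends on [0:a]
#2=b depends on [0:a]
#3=y depends on [1:c]
#4=y depends on [3:y]
#5=y depends on [4:y]
#6=x depends on [1:c, 2:b]
#7=c depends on [5:y, 6:x]
sources: [0:a]
N(rest) = Σ N(rest − s) over sources s of rest; N(one piece) = 1:
  size 1 → [7]=1
  size 2 → [5,7]=1  [6,7]=1
  size 3 → [2,6,7]=1  [4,5,7]=1  [5,6,7]=2
  size 4 → [2,5,6,7]=3  [3,4,5,7]=1  [4,5,6,7]=3
  size 5 → [2,4,5,6,7]=6  [3,4,5,6,7]=4
  size 6 → [1,3,4,5,6,7]=4  [2,3,4,5,6,7]=10
  first=0(a) contributes 14

14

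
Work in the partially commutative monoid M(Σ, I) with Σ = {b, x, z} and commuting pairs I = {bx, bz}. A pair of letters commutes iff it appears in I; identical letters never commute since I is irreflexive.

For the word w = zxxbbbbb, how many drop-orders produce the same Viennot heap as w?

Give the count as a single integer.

piece 0:z — minimal
piece 1:x rests on {0:z}
piece 2:x rests on {1:x}
piece 3:b — minimal
piece 4:b rests on {3:b}
piece 5:b rests on {4:b}
piece 6:b rests on {5:b}
piece 7:b rests on {6:b}
minimal pieces: {0:z, 3:b}
ways to finish when only these pieces remain (= sum over removing one remaining piece with nothing left below it):
  1 left: {2}→1  {7}→1
  2 left: {1,2}→1  {2,7}→2  {6,7}→1
  3 left: {0,1,2}→1  {1,2,7}→3  {2,6,7}→3  {5,6,7}→1
  4 left: {0,1,2,7}→4  {1,2,6,7}→6  {2,5,6,7}→4  {4,5,6,7}→1
  5 left: {0,1,2,6,7}→10  {1,2,5,6,7}→10  {2,4,5,6,7}→5  {3,4,5,6,7}→1
  6 left: {0,1,2,5,6,7}→20  {1,2,4,5,6,7}→15  {2,3,4,5,6,7}→6
  placing 0:z first → 21 extensions
  placing 3:b first → 35 extensions
total linear extensions = 56

56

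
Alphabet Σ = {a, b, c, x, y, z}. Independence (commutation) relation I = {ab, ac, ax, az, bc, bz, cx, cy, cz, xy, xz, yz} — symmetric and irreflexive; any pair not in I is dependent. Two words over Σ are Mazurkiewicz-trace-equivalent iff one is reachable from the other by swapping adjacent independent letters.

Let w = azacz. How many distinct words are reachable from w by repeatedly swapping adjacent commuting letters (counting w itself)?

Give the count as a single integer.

30

#0=a has no predecessor
#1=z has no predecessor
#2=a depends on [0:a]
#3=c has no predecessor
#4=z depends on [1:z]
sources: [0:a, 1:z, 3:c]
N(rest) = Σ N(rest − s) over sources s of rest; N(one piece) = 1:
  size 1 → [2]=1  [3]=1  [4]=1
  size 2 → [0,2]=1  [1,4]=1  [2,3]=2  [2,4]=2  [3,4]=2
  size 3 → [0,2,3]=3  [0,2,4]=3  [1,2,4]=3  [1,3,4]=3  [2,3,4]=6
  first=0(a) contributes 12
  first=1(z) contributes 12
  first=3(c) contributes 6
|[w]| = 30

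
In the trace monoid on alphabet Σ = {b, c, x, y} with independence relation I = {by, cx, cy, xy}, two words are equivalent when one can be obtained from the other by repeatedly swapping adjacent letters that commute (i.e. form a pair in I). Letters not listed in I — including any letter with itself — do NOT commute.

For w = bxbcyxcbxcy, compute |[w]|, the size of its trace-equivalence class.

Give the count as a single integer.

#0=b has no predecessor
#1=x depends on [0:b]
#2=b depends on [1:x]
#3=c depends on [2:b]
#4=y has no predecessor
#5=x depends on [2:b]
#6=c depends on [3:c]
#7=b depends on [5:x, 6:c]
#8=x depends on [7:b]
#9=c depends on [7:b]
#10=y depends on [4:y]
sources: [0:b, 4:y]
N(rest) = Σ N(rest − s) over sources s of rest; N(one piece) = 1:
  size 1 → [8]=1  [9]=1  [10]=1
  size 2 → [4,10]=1  [8,9]=2  [8,10]=2  [9,10]=2
  size 3 → [4,8,10]=3  [4,9,10]=3  [7,8,9]=2  [8,9,10]=6
  size 4 → [4,8,9,10]=12  [5,7,8,9]=2  [6,7,8,9]=2  [7,8,9,10]=8
  size 5 → [3,6,7,8,9]=2  [4,7,8,9,10]=20  [5,6,7,8,9]=4  [5,7,8,9,10]=10  [6,7,8,9,10]=10
  size 6 → [3,5,6,7,8,9]=6  [3,6,7,8,9,10]=12  [4,5,7,8,9,10]=30  [4,6,7,8,9,10]=30  [5,6,7,8,9,10]=24
  size 7 → [2,3,5,6,7,8,9]=6  [3,4,6,7,8,9,10]=42  [3,5,6,7,8,9,10]=42  [4,5,6,7,8,9,10]=84
  size 8 → [1,2,3,5,6,7,8,9]=6  [2,3,5,6,7,8,9,10]=48  [3,4,5,6,7,8,9,10]=168
  size 9 → [0,1,2,3,5,6,7,8,9]=6  [1,2,3,5,6,7,8,9,10]=54  [2,3,4,5,6,7,8,9,10]=216
  first=0(b) contributes 270
  first=4(y) contributes 60
|[w]| = 330

330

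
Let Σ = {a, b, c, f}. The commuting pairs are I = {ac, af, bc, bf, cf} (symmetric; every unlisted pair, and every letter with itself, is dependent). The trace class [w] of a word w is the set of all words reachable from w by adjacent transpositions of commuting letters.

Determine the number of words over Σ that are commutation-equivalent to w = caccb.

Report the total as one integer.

10

#0=c has no predecessor
#1=a has no predecessor
#2=c depends on [0:c]
#3=c depends on [2:c]
#4=b depends on [1:a]
sources: [0:c, 1:a]
N(rest) = Σ N(rest − s) over sources s of rest; N(one piece) = 1:
  size 1 → [3]=1  [4]=1
  size 2 → [1,4]=1  [2,3]=1  [3,4]=2
  size 3 → [0,2,3]=1  [1,3,4]=3  [2,3,4]=3
  first=0(c) contributes 6
  first=1(a) contributes 4
|[w]| = 10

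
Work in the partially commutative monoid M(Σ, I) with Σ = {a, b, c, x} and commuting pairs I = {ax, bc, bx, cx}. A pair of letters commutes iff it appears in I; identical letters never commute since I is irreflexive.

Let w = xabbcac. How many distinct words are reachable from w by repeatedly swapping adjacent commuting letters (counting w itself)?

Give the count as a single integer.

0(x) covers ∅
1(a) covers ∅
2(b) covers 1:a
3(b) covers 2:b
4(c) covers 1:a
5(a) covers 3:b, 4:c
6(c) covers 5:a
floor of heap: 0:x, 1:a
completions by unplaced set U, small U first (add the entries for U minus each lowest piece of U):
  |U|=1: {0}:1  {6}:1
  |U|=2: {0,6}:2  {5,6}:1
  |U|=3: {0,5,6}:3  {3,5,6}:1  {4,5,6}:1
  |U|=4: {0,3,5,6}:4  {0,4,5,6}:4  {2,3,5,6}:1  {3,4,5,6}:2
  |U|=5: {0,2,3,5,6}:5  {0,3,4,5,6}:10  {2,3,4,5,6}:3
  start at 0(x): 3
  start at 1(a): 18
sum over floor = 21

21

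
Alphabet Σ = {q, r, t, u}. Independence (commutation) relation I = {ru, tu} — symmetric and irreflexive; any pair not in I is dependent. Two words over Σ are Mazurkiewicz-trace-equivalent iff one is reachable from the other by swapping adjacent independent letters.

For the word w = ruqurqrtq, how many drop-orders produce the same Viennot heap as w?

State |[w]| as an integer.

4

#0=r has no predecessor
#1=u has no predecessor
#2=q depends on [0:r, 1:u]
#3=u depends on [2:q]
#4=r depends on [2:q]
#5=q depends on [3:u, 4:r]
#6=r depends on [5:q]
#7=t depends on [6:r]
#8=q depends on [7:t]
sources: [0:r, 1:u]
N(rest) = Σ N(rest − s) over sources s of rest; N(one piece) = 1:
  size 1 → [8]=1
  size 2 → [7,8]=1
  size 3 → [6,7,8]=1
  size 4 → [5,6,7,8]=1
  size 5 → [3,5,6,7,8]=1  [4,5,6,7,8]=1
  size 6 → [3,4,5,6,7,8]=2
  size 7 → [2,3,4,5,6,7,8]=2
  first=0(r) contributes 2
  first=1(u) contributes 2
|[w]| = 4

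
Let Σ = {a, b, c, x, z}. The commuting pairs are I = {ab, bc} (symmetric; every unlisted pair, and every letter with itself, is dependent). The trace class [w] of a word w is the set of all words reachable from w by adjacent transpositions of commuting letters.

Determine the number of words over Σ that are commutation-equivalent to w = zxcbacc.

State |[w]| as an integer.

piece 0:z — minimal
piece 1:x rests on {0:z}
piece 2:c rests on {1:x}
piece 3:b rests on {1:x}
piece 4:a rests on {2:c}
piece 5:c rests on {4:a}
piece 6:c rests on {5:c}
minimal pieces: {0:z}
ways to finish when only these pieces remain (= sum over removing one remaining piece with nothing left below it):
  1 left: {3}→1  {6}→1
  2 left: {3,6}→2  {5,6}→1
  3 left: {3,5,6}→3  {4,5,6}→1
  4 left: {2,4,5,6}→1  {3,4,5,6}→4
  5 left: {2,3,4,5,6}→5
  placing 0:z first → 5 extensions

5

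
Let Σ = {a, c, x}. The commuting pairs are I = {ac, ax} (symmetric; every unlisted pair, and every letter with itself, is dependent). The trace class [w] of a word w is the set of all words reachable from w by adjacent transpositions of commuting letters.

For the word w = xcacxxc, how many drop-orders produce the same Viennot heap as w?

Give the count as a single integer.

7

piece 0:x — minimal
piece 1:c rests on {0:x}
piece 2:a — minimal
piece 3:c rests on {1:c}
piece 4:x rests on {3:c}
piece 5:x rests on {4:x}
piece 6:c rests on {5:x}
minimal pieces: {0:x, 2:a}
ways to finish when only these pieces remain (= sum over removing one remaining piece with nothing left below it):
  1 left: {2}→1  {6}→1
  2 left: {2,6}→2  {5,6}→1
  3 left: {2,5,6}→3  {4,5,6}→1
  4 left: {2,4,5,6}→4  {3,4,5,6}→1
  5 left: {1,3,4,5,6}→1  {2,3,4,5,6}→5
  placing 0:x first → 6 extensions
  placing 2:a first → 1 extensions
total linear extensions = 7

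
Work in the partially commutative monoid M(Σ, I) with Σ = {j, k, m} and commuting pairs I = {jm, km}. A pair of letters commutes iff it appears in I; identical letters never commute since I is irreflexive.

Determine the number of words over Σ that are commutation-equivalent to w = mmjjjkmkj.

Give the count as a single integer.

84

drop 0:m onto floor
drop 1:m onto {0:m}
drop 2:j onto floor
drop 3:j onto {2:j}
drop 4:j onto {3:j}
drop 5:k onto {4:j}
drop 6:m onto {1:m}
drop 7:k onto {5:k}
drop 8:j onto {7:k}
ground layer = {0:m, 2:j}
drop-orders for the pieces not yet dropped (sum over which currently-grounded one goes next):
  1 to go: {6} 1  {8} 1
  2 to go: {1,6} 1  {6,8} 2  {7,8} 1
  3 to go: {0,1,6} 1  {1,6,8} 3  {5,7,8} 1  {6,7,8} 3
  4 to go: {0,1,6,8} 4  {1,6,7,8} 6  {4,5,7,8} 1  {5,6,7,8} 4
  5 to go: {0,1,6,7,8} 10  {1,5,6,7,8} 10  {3,4,5,7,8} 1  {4,5,6,7,8} 5
  6 to go: {0,1,5,6,7,8} 20  {1,4,5,6,7,8} 15  {2,3,4,5,7,8} 1  {3,4,5,6,7,8} 6
  7 to go: {0,1,4,5,6,7,8} 35  {1,3,4,5,6,7,8} 21  {2,3,4,5,6,7,8} 7
  if 0:m drops first: 28 orders
  if 2:j drops first: 56 orders
heap linearizations: 84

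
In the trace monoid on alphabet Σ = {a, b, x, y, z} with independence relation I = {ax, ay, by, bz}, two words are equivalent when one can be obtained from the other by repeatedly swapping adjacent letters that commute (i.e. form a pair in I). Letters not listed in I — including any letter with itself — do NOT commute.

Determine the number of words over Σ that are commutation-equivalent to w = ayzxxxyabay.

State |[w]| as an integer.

56

piece 0:a — minimal
piece 1:y — minimal
piece 2:z rests on {0:a, 1:y}
piece 3:x rests on {2:z}
piece 4:x rests on {3:x}
piece 5:x rests on {4:x}
piece 6:y rests on {5:x}
piece 7:a rests on {2:z}
piece 8:b rests on {5:x, 7:a}
piece 9:a rests on {8:b}
piece 10:y rests on {6:y}
minimal pieces: {0:a, 1:y}
ways to finish when only these pieces remain (= sum over removing one remaining piece with nothing left below it):
  1 left: {9}→1  {10}→1
  2 left: {6,10}→1  {8,9}→1  {9,10}→2
  3 left: {6,9,10}→3  {7,8,9}→1  {8,9,10}→3
  4 left: {6,8,9,10}→6  {7,8,9,10}→4
  5 left: {5,6,8,9,10}→6  {6,7,8,9,10}→10
  6 left: {4,5,6,8,9,10}→6  {5,6,7,8,9,10}→16
  7 left: {3,4,5,6,8,9,10}→6  {4,5,6,7,8,9,10}→22
  8 left: {3,4,5,6,7,8,9,10}→28
  9 left: {2,3,4,5,6,7,8,9,10}→28
  placing 0:a first → 28 extensions
  placing 1:y first → 28 extensions
total linear extensions = 56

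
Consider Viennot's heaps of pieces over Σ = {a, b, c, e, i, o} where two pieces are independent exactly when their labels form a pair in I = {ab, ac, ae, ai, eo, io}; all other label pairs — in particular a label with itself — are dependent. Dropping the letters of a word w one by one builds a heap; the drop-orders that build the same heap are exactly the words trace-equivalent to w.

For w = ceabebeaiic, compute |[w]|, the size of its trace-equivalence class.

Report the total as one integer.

55

0(c) covers ∅
1(e) covers 0:c
2(a) covers ∅
3(b) covers 1:e
4(e) covers 3:b
5(b) covers 4:e
6(e) covers 5:b
7(a) covers 2:a
8(i) covers 6:e
9(i) covers 8:i
10(c) covers 9:i
floor of heap: 0:c, 2:a
completions by unplaced set U, small U first (add the entries for U minus each lowest piece of U):
  |U|=1: {7}:1  {10}:1
  |U|=2: {2,7}:1  {7,10}:2  {9,10}:1
  |U|=3: {2,7,10}:3  {7,9,10}:3  {8,9,10}:1
  |U|=4: {2,7,9,10}:6  {6,8,9,10}:1  {7,8,9,10}:4
  |U|=5: {2,7,8,9,10}:10  {5,6,8,9,10}:1  {6,7,8,9,10}:5
  |U|=6: {2,6,7,8,9,10}:15  {4,5,6,8,9,10}:1  {5,6,7,8,9,10}:6
  |U|=7: {2,5,6,7,8,9,10}:21  {3,4,5,6,8,9,10}:1  {4,5,6,7,8,9,10}:7
  |U|=8: {1,3,4,5,6,8,9,10}:1  {2,4,5,6,7,8,9,10}:28  {3,4,5,6,7,8,9,10}:8
  |U|=9: {0,1,3,4,5,6,8,9,10}:1  {1,3,4,5,6,7,8,9,10}:9  {2,3,4,5,6,7,8,9,10}:36
  start at 0(c): 45
  start at 2(a): 10
sum over floor = 55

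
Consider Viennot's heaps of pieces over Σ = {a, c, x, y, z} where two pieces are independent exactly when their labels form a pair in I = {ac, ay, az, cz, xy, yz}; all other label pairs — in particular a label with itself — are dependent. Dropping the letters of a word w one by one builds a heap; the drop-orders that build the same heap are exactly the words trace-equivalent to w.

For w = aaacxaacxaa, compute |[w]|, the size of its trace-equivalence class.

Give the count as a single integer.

0(a) covers ∅
1(a) covers 0:a
2(a) covers 1:a
3(c) covers ∅
4(x) covers 2:a, 3:c
5(a) covers 4:x
6(a) covers 5:a
7(c) covers 4:x
8(x) covers 6:a, 7:c
9(a) covers 8:x
10(a) covers 9:a
floor of heap: 0:a, 3:c
completions by unplaced set U, small U first (add the entries for U minus each lowest piece of U):
  |U|=1: {10}:1
  |U|=2: {9,10}:1
  |U|=3: {8,9,10}:1
  |U|=4: {6,8,9,10}:1  {7,8,9,10}:1
  |U|=5: {5,6,8,9,10}:1  {6,7,8,9,10}:2
  |U|=6: {5,6,7,8,9,10}:3
  |U|=7: {4,5,6,7,8,9,10}:3
  |U|=8: {2,4,5,6,7,8,9,10}:3  {3,4,5,6,7,8,9,10}:3
  |U|=9: {1,2,4,5,6,7,8,9,10}:3  {2,3,4,5,6,7,8,9,10}:6
  start at 0(a): 9
  start at 3(c): 3
sum over floor = 12

12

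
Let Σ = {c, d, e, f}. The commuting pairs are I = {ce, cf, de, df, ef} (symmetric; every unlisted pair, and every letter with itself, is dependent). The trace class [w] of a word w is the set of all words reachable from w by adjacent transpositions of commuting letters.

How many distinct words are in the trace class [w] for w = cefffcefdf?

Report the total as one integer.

drop 0:c onto floor
drop 1:e onto floor
drop 2:f onto floor
drop 3:f onto {2:f}
drop 4:f onto {3:f}
drop 5:c onto {0:c}
drop 6:e onto {1:e}
drop 7:f onto {4:f}
drop 8:d onto {5:c}
drop 9:f onto {7:f}
ground layer = {0:c, 1:e, 2:f}
drop-orders for the pieces not yet dropped (sum over which currently-grounded one goes next):
  1 to go: {6} 1  {8} 1  {9} 1
  2 to go: {1,6} 1  {5,8} 1  {6,8} 2  {6,9} 2  {7,9} 1  {8,9} 2
  3 to go: {0,5,8} 1  {1,6,8} 3  {1,6,9} 3  {4,7,9} 1  {5,6,8} 3  {5,8,9} 3  {6,7,9} 3  {6,8,9} 6  {7,8,9} 3
  4 to go: {0,5,6,8} 4  {0,5,8,9} 4  {1,5,6,8} 6  {1,6,7,9} 6  {1,6,8,9} 12  {3,4,7,9} 1  {4,6,7,9} 4  {4,7,8,9} 4  {5,6,8,9} 12  {5,7,8,9} 6  {6,7,8,9} 12
  5 to go: {0,1,5,6,8} 10  {0,5,6,8,9} 20  {0,5,7,8,9} 10  {1,4,6,7,9} 10  {1,5,6,8,9} 30  {1,6,7,8,9} 30  {2,3,4,7,9} 1  {3,4,6,7,9} 5  {3,4,7,8,9} 5  {4,5,7,8,9} 10  {4,6,7,8,9} 20  {5,6,7,8,9} 30
  6 to go: {0,1,5,6,8,9} 60  {0,4,5,7,8,9} 20  {0,5,6,7,8,9} 60  {1,3,4,6,7,9} 15  {1,4,6,7,8,9} 60  {1,5,6,7,8,9} 90  {2,3,4,6,7,9} 6  {2,3,4,7,8,9} 6  {3,4,5,7,8,9} 15  {3,4,6,7,8,9} 30  {4,5,6,7,8,9} 60
  7 to go: {0,1,5,6,7,8,9} 210  {0,3,4,5,7,8,9} 35  {0,4,5,6,7,8,9} 140  {1,2,3,4,6,7,9} 21  {1,3,4,6,7,8,9} 105  {1,4,5,6,7,8,9} 210  {2,3,4,5,7,8,9} 21  {2,3,4,6,7,8,9} 42  {3,4,5,6,7,8,9} 105
  8 to go: {0,1,4,5,6,7,8,9} 560  {0,2,3,4,5,7,8,9} 56  {0,3,4,5,6,7,8,9} 280  {1,2,3,4,6,7,8,9} 168  {1,3,4,5,6,7,8,9} 420  {2,3,4,5,6,7,8,9} 168
  if 0:c drops first: 756 orders
  if 1:e drops first: 504 orders
  if 2:f drops first: 1260 orders
heap linearizations: 2520

2520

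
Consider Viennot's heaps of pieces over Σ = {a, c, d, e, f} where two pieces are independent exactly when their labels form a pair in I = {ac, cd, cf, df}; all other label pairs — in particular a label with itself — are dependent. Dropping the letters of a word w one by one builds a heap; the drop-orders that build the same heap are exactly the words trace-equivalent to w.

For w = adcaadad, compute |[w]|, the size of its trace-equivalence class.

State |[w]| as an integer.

#0=a has no predecessor
#1=d depends on [0:a]
#2=c has no predecessor
#3=a depends on [1:d]
#4=a depends on [3:a]
#5=d depends on [4:a]
#6=a depends on [5:d]
#7=d depends on [6:a]
sources: [0:a, 2:c]
N(rest) = Σ N(rest − s) over sources s of rest; N(one piece) = 1:
  size 1 → [2]=1  [7]=1
  size 2 → [2,7]=2  [6,7]=1
  size 3 → [2,6,7]=3  [5,6,7]=1
  size 4 → [2,5,6,7]=4  [4,5,6,7]=1
  size 5 → [2,4,5,6,7]=5  [3,4,5,6,7]=1
  size 6 → [1,3,4,5,6,7]=1  [2,3,4,5,6,7]=6
  first=0(a) contributes 7
  first=2(c) contributes 1
|[w]| = 8

8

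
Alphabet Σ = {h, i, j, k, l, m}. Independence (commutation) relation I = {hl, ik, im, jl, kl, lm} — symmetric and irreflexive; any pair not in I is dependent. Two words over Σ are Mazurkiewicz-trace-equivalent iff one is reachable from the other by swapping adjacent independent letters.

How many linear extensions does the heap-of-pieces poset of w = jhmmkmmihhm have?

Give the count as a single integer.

piece 0:j — minimal
piece 1:h rests on {0:j}
piece 2:m rests on {1:h}
piece 3:m rests on {2:m}
piece 4:k rests on {3:m}
piece 5:m rests on {4:k}
piece 6:m rests on {5:m}
piece 7:i rests on {1:h}
piece 8:h rests on {6:m, 7:i}
piece 9:h rests on {8:h}
piece 10:m rests on {9:h}
minimal pieces: {0:j}
ways to finish when only these pieces remain (= sum over removing one remaining piece with nothing left below it):
  1 left: {10}→1
  2 left: {9,10}→1
  3 left: {8,9,10}→1
  4 left: {6,8,9,10}→1  {7,8,9,10}→1
  5 left: {5,6,8,9,10}→1  {6,7,8,9,10}→2
  6 left: {4,5,6,8,9,10}→1  {5,6,7,8,9,10}→3
  7 left: {3,4,5,6,8,9,10}→1  {4,5,6,7,8,9,10}→4
  8 left: {2,3,4,5,6,8,9,10}→1  {3,4,5,6,7,8,9,10}→5
  9 left: {2,3,4,5,6,7,8,9,10}→6
  placing 0:j first → 6 extensions

6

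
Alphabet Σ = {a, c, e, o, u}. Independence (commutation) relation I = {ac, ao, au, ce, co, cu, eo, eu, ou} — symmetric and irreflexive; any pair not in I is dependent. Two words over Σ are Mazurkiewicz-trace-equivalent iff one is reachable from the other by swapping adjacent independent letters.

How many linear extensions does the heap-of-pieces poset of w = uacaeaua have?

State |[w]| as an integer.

#0=u has no predecessor
#1=a has no predecessor
#2=c has no predecessor
#3=a depends on [1:a]
#4=e depends on [3:a]
#5=a depends on [4:e]
#6=u depends on [0:u]
#7=a depends on [5:a]
sources: [0:u, 1:a, 2:c]
N(rest) = Σ N(rest − s) over sources s of rest; N(one piece) = 1:
  size 1 → [2]=1  [6]=1  [7]=1
  size 2 → [0,6]=1  [2,6]=2  [2,7]=2  [5,7]=1  [6,7]=2
  size 3 → [0,2,6]=3  [0,6,7]=3  [2,5,7]=3  [2,6,7]=6  [4,5,7]=1  [5,6,7]=3
  size 4 → [0,2,6,7]=12  [0,5,6,7]=6  [2,4,5,7]=4  [2,5,6,7]=12  [3,4,5,7]=1  [4,5,6,7]=4
  size 5 → [0,2,5,6,7]=30  [0,4,5,6,7]=10  [1,3,4,5,7]=1  [2,3,4,5,7]=5  [2,4,5,6,7]=20  [3,4,5,6,7]=5
  size 6 → [0,2,4,5,6,7]=60  [0,3,4,5,6,7]=15  [1,2,3,4,5,7]=6  [1,3,4,5,6,7]=6  [2,3,4,5,6,7]=30
  first=0(u) contributes 42
  first=1(a) contributes 105
  first=2(c) contributes 21
|[w]| = 168

168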